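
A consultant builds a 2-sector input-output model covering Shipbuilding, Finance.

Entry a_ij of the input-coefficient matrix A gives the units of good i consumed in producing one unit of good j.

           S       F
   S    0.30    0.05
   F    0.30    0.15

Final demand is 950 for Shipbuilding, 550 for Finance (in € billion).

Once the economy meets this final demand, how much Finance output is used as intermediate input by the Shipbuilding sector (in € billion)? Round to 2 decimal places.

I − A =
  [   0.70    -0.05]
  [  -0.30     0.85]
det(I−A) = (0.70)(0.85) − (-0.05)(-0.30) = 0.5800
adj(I−A) = [[0.85, 0.05], [0.30, 0.70]]
(I − A)⁻¹ = adj(I−A) / det(I−A) ≈
  [   1.4655     0.0862]
  [   0.5172     1.2069]
First solve x = (I − A)⁻¹ d = adj(I−A)·d / det(I−A); in particular x_S = (0.85·950 + 0.05·550) / 0.5800 = 835.00 / 0.5800 ≈ 1439.6552.
Intermediate flow from F to S: z_FS = a_FS · x_S = 0.30 × 835.00 / 0.5800 = 250.50 / 0.5800 ≈ 431.90.

z_FS = 431.90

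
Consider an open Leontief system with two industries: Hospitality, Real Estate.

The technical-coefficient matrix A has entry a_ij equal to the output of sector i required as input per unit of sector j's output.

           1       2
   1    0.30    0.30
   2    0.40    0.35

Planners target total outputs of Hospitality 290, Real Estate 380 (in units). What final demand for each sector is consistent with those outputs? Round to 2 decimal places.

I − A =
  [   0.70    -0.30]
  [  -0.40     0.65]
d = (I − A) x:
  d_1 = (+0.70)·290 + (-0.30)·380 = 89.00
  d_2 = (-0.40)·290 + (+0.65)·380 = 131.00

d_1 = 89.00, d_2 = 131.00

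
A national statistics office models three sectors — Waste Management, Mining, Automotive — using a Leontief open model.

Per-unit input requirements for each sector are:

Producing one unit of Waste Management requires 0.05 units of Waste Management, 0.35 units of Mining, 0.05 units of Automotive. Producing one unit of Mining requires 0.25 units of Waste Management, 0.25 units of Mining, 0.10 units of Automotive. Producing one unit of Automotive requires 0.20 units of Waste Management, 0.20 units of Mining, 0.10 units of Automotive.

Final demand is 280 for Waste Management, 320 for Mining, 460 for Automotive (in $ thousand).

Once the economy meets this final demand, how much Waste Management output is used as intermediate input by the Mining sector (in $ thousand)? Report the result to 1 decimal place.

z_12 = 228.4

I − A =
  [   0.95    -0.25    -0.20]
  [  -0.35     0.75    -0.20]
  [  -0.05    -0.10     0.90]
Cofactors of I−A, C_ij = (−1)^(i+j)·(minor ij) (rows/columns in the sector order above):
  C_11 = (0.75)(0.90) − (-0.20)(-0.10) = 0.6550
  C_12 = −[(-0.35)(0.90) − (-0.20)(-0.05)] = 0.3250
  C_13 = (-0.35)(-0.10) − (0.75)(-0.05) = 0.0725
  C_21 = −[(-0.25)(0.90) − (-0.20)(-0.10)] = 0.2450
  C_22 = (0.95)(0.90) − (-0.20)(-0.05) = 0.8450
  C_23 = −[(0.95)(-0.10) − (-0.25)(-0.05)] = 0.1075
  C_31 = (-0.25)(-0.20) − (-0.20)(0.75) = 0.2000
  C_32 = −[(0.95)(-0.20) − (-0.20)(-0.35)] = 0.2600
  C_33 = (0.95)(0.75) − (-0.25)(-0.35) = 0.6250
det(I−A) = Σ_j (I−A)_1j·C_1j = (0.95)(0.6550) + (-0.25)(0.3250) + (-0.20)(0.0725) = 0.5265
adj(I−A) = Cᵀ =
  [ 0.6550   0.2450   0.2000]
  [ 0.3250   0.8450   0.2600]
  [ 0.0725   0.1075   0.6250]
(I − A)⁻¹ = adj(I−A) / det(I−A) ≈
  [   1.2441     0.4653     0.3799]
  [   0.6173     1.6049     0.4938]
  [   0.1377     0.2042     1.1871]
First solve x = (I − A)⁻¹ d = adj(I−A)·d / det(I−A); in particular x_2 = (0.3250·280 + 0.8450·320 + 0.2600·460) / 0.5265 = 481.00 / 0.5265 ≈ 913.580.
Intermediate flow from 1 to 2: z_12 = a_12 · x_2 = 0.25 × 481.00 / 0.5265 = 120.25 / 0.5265 ≈ 228.4.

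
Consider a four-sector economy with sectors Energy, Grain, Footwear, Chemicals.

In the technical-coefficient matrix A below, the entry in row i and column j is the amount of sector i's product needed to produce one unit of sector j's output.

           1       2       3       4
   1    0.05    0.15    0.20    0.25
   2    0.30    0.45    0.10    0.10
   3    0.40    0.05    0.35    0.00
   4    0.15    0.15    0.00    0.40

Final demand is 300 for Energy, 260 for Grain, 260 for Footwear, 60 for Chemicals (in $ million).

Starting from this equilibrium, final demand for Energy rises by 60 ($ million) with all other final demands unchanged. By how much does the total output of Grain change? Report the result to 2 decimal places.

I − A =
  [   0.95    -0.15    -0.20    -0.25]
  [  -0.30     0.55    -0.10    -0.10]
  [  -0.40    -0.05     0.65     0.00]
  [  -0.15    -0.15     0.00     0.60]
Compute the cofactors C_ij = (−1)^(i+j)·(3×3 minor ij) of I−A; the adjugate is their transpose:
adj(I−A) = Cᵀ =
  [ 0.201750   0.088875   0.075750   0.098875]
  [ 0.150750   0.298125   0.092250   0.112500]
  [ 0.135750   0.077625   0.238125   0.069500]
  [ 0.088125   0.096750   0.042000   0.252625]
det(I−A) = Σ_j (I−A)_1j·C_1j = (0.95)(0.201750) + (-0.15)(0.150750) + (-0.20)(0.135750) + (-0.25)(0.088125) = 0.11986875
(I − A)⁻¹ = adj(I−A) / det(I−A) ≈
  [   1.6831     0.7414     0.6319     0.8249]
  [   1.2576     2.4871     0.7696     0.9385]
  [   1.1325     0.6476     1.9865     0.5798]
  [   0.7352     0.8071     0.3504     2.1075]
Δx = (I − A)⁻¹ Δd with Δd having +60 in the Energy component and 0 elsewhere.
So Δx_2 = L_21 · (+60), where L_21 = adj(I−A)_21 / det(I−A) = 0.150750 / 0.11986875.
Δx_2 = 0.150750 × (+60) / 0.11986875 = 9.045 / 0.11986875 ≈ 75.46.

Δx_2 = 75.46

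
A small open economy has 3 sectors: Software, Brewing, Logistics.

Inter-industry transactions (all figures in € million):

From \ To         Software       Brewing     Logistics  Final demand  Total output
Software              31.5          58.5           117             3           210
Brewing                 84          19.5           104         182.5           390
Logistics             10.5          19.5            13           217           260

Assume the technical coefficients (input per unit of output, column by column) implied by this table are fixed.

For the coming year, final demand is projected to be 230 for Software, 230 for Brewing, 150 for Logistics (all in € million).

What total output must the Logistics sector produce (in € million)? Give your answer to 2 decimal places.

Technical coefficients a_ij = z_ij / X_j:
  a_11 = 31.5/210 = 0.15, a_21 = 84/210 = 0.40, a_31 = 10.5/210 = 0.05
  a_12 = 58.5/390 = 0.15, a_22 = 19.5/390 = 0.05, a_32 = 19.5/390 = 0.05
  a_13 = 117/260 = 0.45, a_23 = 104/260 = 0.40, a_33 = 13/260 = 0.05
I − A =
  [   0.85    -0.15    -0.45]
  [  -0.40     0.95    -0.40]
  [  -0.05    -0.05     0.95]
Cofactors of I−A, C_ij = (−1)^(i+j)·(minor ij) (rows/columns in the sector order above):
  C_11 = (0.95)(0.95) − (-0.40)(-0.05) = 0.8825
  C_12 = −[(-0.40)(0.95) − (-0.40)(-0.05)] = 0.4000
  C_13 = (-0.40)(-0.05) − (0.95)(-0.05) = 0.0675
  C_21 = −[(-0.15)(0.95) − (-0.45)(-0.05)] = 0.1650
  C_22 = (0.85)(0.95) − (-0.45)(-0.05) = 0.7850
  C_23 = −[(0.85)(-0.05) − (-0.15)(-0.05)] = 0.0500
  C_31 = (-0.15)(-0.40) − (-0.45)(0.95) = 0.4875
  C_32 = −[(0.85)(-0.40) − (-0.45)(-0.40)] = 0.5200
  C_33 = (0.85)(0.95) − (-0.15)(-0.40) = 0.7475
det(I−A) = Σ_j (I−A)_1j·C_1j = (0.85)(0.8825) + (-0.15)(0.4000) + (-0.45)(0.0675) = 0.65975
adj(I−A) = Cᵀ =
  [ 0.8825   0.1650   0.4875]
  [ 0.4000   0.7850   0.5200]
  [ 0.0675   0.0500   0.7475]
(I − A)⁻¹ = adj(I−A) / det(I−A) ≈
  [   1.3376     0.2501     0.7389]
  [   0.6063     1.1898     0.7882]
  [   0.1023     0.0758     1.1330]
x = (I − A)⁻¹ d = adj(I−A)·d / det(I−A), with det(I−A) = 0.65975:
  x_1 = (0.8825·230 + 0.1650·230 + 0.4875·150) / 0.65975 = 314.05 / 0.65975 ≈ 476.01
  x_2 = (0.4000·230 + 0.7850·230 + 0.5200·150) / 0.65975 = 350.55 / 0.65975 ≈ 531.34
  x_3 = (0.0675·230 + 0.0500·230 + 0.7475·150) / 0.65975 = 139.15 / 0.65975 ≈ 210.91

x_3 = 210.91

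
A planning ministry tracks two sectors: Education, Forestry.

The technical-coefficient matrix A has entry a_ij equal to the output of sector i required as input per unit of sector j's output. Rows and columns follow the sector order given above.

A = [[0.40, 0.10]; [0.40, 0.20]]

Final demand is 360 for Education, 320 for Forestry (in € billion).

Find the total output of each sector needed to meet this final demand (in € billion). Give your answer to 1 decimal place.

I − A =
  [   0.60    -0.10]
  [  -0.40     0.80]
det(I−A) = (0.60)(0.80) − (-0.10)(-0.40) = 0.4400
adj(I−A) = [[0.80, 0.10], [0.40, 0.60]]
(I − A)⁻¹ = adj(I−A) / det(I−A) ≈
  [   1.8182     0.2273]
  [   0.9091     1.3636]
x = (I − A)⁻¹ d = adj(I−A)·d / det(I−A), with det(I−A) = 0.4400:
  x_E = (0.80·360 + 0.10·320) / 0.4400 = 320.00 / 0.4400 ≈ 727.3
  x_F = (0.40·360 + 0.60·320) / 0.4400 = 336.00 / 0.4400 ≈ 763.6

x_E = 727.3, x_F = 763.6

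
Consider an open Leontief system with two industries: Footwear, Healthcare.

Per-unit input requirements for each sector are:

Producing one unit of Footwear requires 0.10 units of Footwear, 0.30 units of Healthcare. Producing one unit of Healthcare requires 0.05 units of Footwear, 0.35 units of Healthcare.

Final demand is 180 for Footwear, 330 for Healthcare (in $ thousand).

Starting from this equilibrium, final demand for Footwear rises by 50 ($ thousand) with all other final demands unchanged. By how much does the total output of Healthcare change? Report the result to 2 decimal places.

I − A =
  [   0.90    -0.05]
  [  -0.30     0.65]
det(I−A) = (0.90)(0.65) − (-0.05)(-0.30) = 0.5700
adj(I−A) = [[0.65, 0.05], [0.30, 0.90]]
(I − A)⁻¹ = adj(I−A) / det(I−A) ≈
  [   1.1404     0.0877]
  [   0.5263     1.5789]
Δx = (I − A)⁻¹ Δd with Δd having +50 in the Footwear component and 0 elsewhere.
So Δx_H = L_HF · (+50), where L_HF = adj(I−A)_HF / det(I−A) = 0.30 / 0.5700.
Δx_H = 0.30 × (+50) / 0.5700 = 15.00 / 0.5700 ≈ 26.32.

Δx_H = 26.32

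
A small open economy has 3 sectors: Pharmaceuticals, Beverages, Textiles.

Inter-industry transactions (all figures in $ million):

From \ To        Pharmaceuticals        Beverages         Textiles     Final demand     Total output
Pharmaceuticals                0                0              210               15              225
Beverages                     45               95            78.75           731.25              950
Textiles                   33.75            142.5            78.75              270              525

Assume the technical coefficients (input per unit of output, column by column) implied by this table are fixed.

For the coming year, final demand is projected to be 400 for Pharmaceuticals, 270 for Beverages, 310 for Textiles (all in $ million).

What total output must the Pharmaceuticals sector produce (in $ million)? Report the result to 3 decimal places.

x_P = 627.938

Technical coefficients a_ij = z_ij / X_j:
  a_PP = 0/225 = 0.00, a_BP = 45/225 = 0.20, a_TP = 33.75/225 = 0.15
  a_PB = 0/950 = 0.00, a_BB = 95/950 = 0.10, a_TB = 142.5/950 = 0.15
  a_PT = 210/525 = 0.40, a_BT = 78.75/525 = 0.15, a_TT = 78.75/525 = 0.15
I − A =
  [   1.00     0.00    -0.40]
  [  -0.20     0.90    -0.15]
  [  -0.15    -0.15     0.85]
Cofactors of I−A, C_ij = (−1)^(i+j)·(minor ij) (rows/columns in the sector order above):
  C_11 = (0.90)(0.85) − (-0.15)(-0.15) = 0.7425
  C_12 = −[(-0.20)(0.85) − (-0.15)(-0.15)] = 0.1925
  C_13 = (-0.20)(-0.15) − (0.90)(-0.15) = 0.1650
  C_21 = −[(0.00)(0.85) − (-0.40)(-0.15)] = 0.0600
  C_22 = (1.00)(0.85) − (-0.40)(-0.15) = 0.7900
  C_23 = −[(1.00)(-0.15) − (0.00)(-0.15)] = 0.1500
  C_31 = (0.00)(-0.15) − (-0.40)(0.90) = 0.3600
  C_32 = −[(1.00)(-0.15) − (-0.40)(-0.20)] = 0.2300
  C_33 = (1.00)(0.90) − (0.00)(-0.20) = 0.9000
det(I−A) = Σ_j (I−A)_1j·C_1j = (1.00)(0.7425) + (0.00)(0.1925) + (-0.40)(0.1650) = 0.6765
adj(I−A) = Cᵀ =
  [ 0.7425   0.0600   0.3600]
  [ 0.1925   0.7900   0.2300]
  [ 0.1650   0.1500   0.9000]
(I − A)⁻¹ = adj(I−A) / det(I−A) ≈
  [   1.0976     0.0887     0.5322]
  [   0.2846     1.1678     0.3400]
  [   0.2439     0.2217     1.3304]
x = (I − A)⁻¹ d = adj(I−A)·d / det(I−A), with det(I−A) = 0.6765:
  x_P = (0.7425·400 + 0.0600·270 + 0.3600·310) / 0.6765 = 424.80 / 0.6765 ≈ 627.938
  x_B = (0.1925·400 + 0.7900·270 + 0.2300·310) / 0.6765 = 361.60 / 0.6765 ≈ 534.516
  x_T = (0.1650·400 + 0.1500·270 + 0.9000·310) / 0.6765 = 385.50 / 0.6765 ≈ 569.845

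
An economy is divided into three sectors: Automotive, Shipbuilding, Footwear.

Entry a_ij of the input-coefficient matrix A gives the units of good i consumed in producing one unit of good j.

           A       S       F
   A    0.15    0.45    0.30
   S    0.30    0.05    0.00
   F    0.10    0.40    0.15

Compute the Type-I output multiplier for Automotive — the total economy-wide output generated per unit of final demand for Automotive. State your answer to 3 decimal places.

I − A =
  [   0.85    -0.45    -0.30]
  [  -0.30     0.95     0.00]
  [  -0.10    -0.40     0.85]
Cofactors of I−A, C_ij = (−1)^(i+j)·(minor ij) (rows/columns in the sector order above):
  C_11 = (0.95)(0.85) − (0.00)(-0.40) = 0.8075
  C_12 = −[(-0.30)(0.85) − (0.00)(-0.10)] = 0.2550
  C_13 = (-0.30)(-0.40) − (0.95)(-0.10) = 0.2150
  C_21 = −[(-0.45)(0.85) − (-0.30)(-0.40)] = 0.5025
  C_22 = (0.85)(0.85) − (-0.30)(-0.10) = 0.6925
  C_23 = −[(0.85)(-0.40) − (-0.45)(-0.10)] = 0.3850
  C_31 = (-0.45)(0.00) − (-0.30)(0.95) = 0.2850
  C_32 = −[(0.85)(0.00) − (-0.30)(-0.30)] = 0.0900
  C_33 = (0.85)(0.95) − (-0.45)(-0.30) = 0.6725
det(I−A) = Σ_j (I−A)_1j·C_1j = (0.85)(0.8075) + (-0.45)(0.2550) + (-0.30)(0.2150) = 0.507125
adj(I−A) = Cᵀ =
  [ 0.8075   0.5025   0.2850]
  [ 0.2550   0.6925   0.0900]
  [ 0.2150   0.3850   0.6725]
(I − A)⁻¹ = adj(I−A) / det(I−A) ≈
  [   1.5923     0.9909     0.5620]
  [   0.5028     1.3655     0.1775]
  [   0.4240     0.7592     1.3261]
The output multiplier for sector j is the column-j sum of the Leontief inverse (I − A)⁻¹ = adj(I−A) / det(I−A).
Column A of adj(I−A): (0.8075, 0.2550, 0.2150); det(I−A) = 0.507125.
m_A = (0.8075 + 0.2550 + 0.2150) / 0.507125 = 1.2775 / 0.507125 ≈ 2.519.

m_A = 2.519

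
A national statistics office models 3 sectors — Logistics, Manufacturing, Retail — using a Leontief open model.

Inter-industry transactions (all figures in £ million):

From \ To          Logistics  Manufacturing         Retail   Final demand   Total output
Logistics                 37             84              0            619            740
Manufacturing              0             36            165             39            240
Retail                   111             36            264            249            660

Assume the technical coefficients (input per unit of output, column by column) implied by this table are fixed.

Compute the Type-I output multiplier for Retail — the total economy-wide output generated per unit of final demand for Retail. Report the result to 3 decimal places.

Technical coefficients a_ij = z_ij / X_j:
  a_LL = 37/740 = 0.05, a_ML = 0/740 = 0.00, a_RL = 111/740 = 0.15
  a_LM = 84/240 = 0.35, a_MM = 36/240 = 0.15, a_RM = 36/240 = 0.15
  a_LR = 0/660 = 0.00, a_MR = 165/660 = 0.25, a_RR = 264/660 = 0.40
I − A =
  [   0.95    -0.35     0.00]
  [   0.00     0.85    -0.25]
  [  -0.15    -0.15     0.60]
Cofactors of I−A, C_ij = (−1)^(i+j)·(minor ij) (rows/columns in the sector order above):
  C_11 = (0.85)(0.60) − (-0.25)(-0.15) = 0.4725
  C_12 = −[(0.00)(0.60) − (-0.25)(-0.15)] = 0.0375
  C_13 = (0.00)(-0.15) − (0.85)(-0.15) = 0.1275
  C_21 = −[(-0.35)(0.60) − (0.00)(-0.15)] = 0.2100
  C_22 = (0.95)(0.60) − (0.00)(-0.15) = 0.5700
  C_23 = −[(0.95)(-0.15) − (-0.35)(-0.15)] = 0.1950
  C_31 = (-0.35)(-0.25) − (0.00)(0.85) = 0.0875
  C_32 = −[(0.95)(-0.25) − (0.00)(0.00)] = 0.2375
  C_33 = (0.95)(0.85) − (-0.35)(0.00) = 0.8075
det(I−A) = Σ_j (I−A)_1j·C_1j = (0.95)(0.4725) + (-0.35)(0.0375) + (0.00)(0.1275) = 0.43575
adj(I−A) = Cᵀ =
  [ 0.4725   0.2100   0.0875]
  [ 0.0375   0.5700   0.2375]
  [ 0.1275   0.1950   0.8075]
(I − A)⁻¹ = adj(I−A) / det(I−A) ≈
  [   1.0843     0.4819     0.2008]
  [   0.0861     1.3081     0.5450]
  [   0.2926     0.4475     1.8531]
The output multiplier for sector j is the column-j sum of the Leontief inverse (I − A)⁻¹ = adj(I−A) / det(I−A).
Column R of adj(I−A): (0.0875, 0.2375, 0.8075); det(I−A) = 0.43575.
m_R = (0.0875 + 0.2375 + 0.8075) / 0.43575 = 1.1325 / 0.43575 ≈ 2.599.

m_R = 2.599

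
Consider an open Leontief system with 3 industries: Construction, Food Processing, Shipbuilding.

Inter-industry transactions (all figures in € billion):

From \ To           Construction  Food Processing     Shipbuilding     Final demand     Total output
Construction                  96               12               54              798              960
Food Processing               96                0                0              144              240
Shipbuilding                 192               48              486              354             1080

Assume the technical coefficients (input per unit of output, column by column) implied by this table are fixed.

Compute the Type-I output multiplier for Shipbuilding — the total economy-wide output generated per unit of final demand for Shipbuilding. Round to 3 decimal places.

m_3 = 1.974

Technical coefficients a_ij = z_ij / X_j:
  a_11 = 96/960 = 0.10, a_21 = 96/960 = 0.10, a_31 = 192/960 = 0.20
  a_12 = 12/240 = 0.05, a_22 = 0/240 = 0.00, a_32 = 48/240 = 0.20
  a_13 = 54/1080 = 0.05, a_23 = 0/1080 = 0.00, a_33 = 486/1080 = 0.45
I − A =
  [   0.90    -0.05    -0.05]
  [  -0.10     1.00     0.00]
  [  -0.20    -0.20     0.55]
Cofactors of I−A, C_ij = (−1)^(i+j)·(minor ij) (rows/columns in the sector order above):
  C_11 = (1.00)(0.55) − (0.00)(-0.20) = 0.5500
  C_12 = −[(-0.10)(0.55) − (0.00)(-0.20)] = 0.0550
  C_13 = (-0.10)(-0.20) − (1.00)(-0.20) = 0.2200
  C_21 = −[(-0.05)(0.55) − (-0.05)(-0.20)] = 0.0375
  C_22 = (0.90)(0.55) − (-0.05)(-0.20) = 0.4850
  C_23 = −[(0.90)(-0.20) − (-0.05)(-0.20)] = 0.1900
  C_31 = (-0.05)(0.00) − (-0.05)(1.00) = 0.0500
  C_32 = −[(0.90)(0.00) − (-0.05)(-0.10)] = 0.0050
  C_33 = (0.90)(1.00) − (-0.05)(-0.10) = 0.8950
det(I−A) = Σ_j (I−A)_1j·C_1j = (0.90)(0.5500) + (-0.05)(0.0550) + (-0.05)(0.2200) = 0.48125
adj(I−A) = Cᵀ =
  [ 0.5500   0.0375   0.0500]
  [ 0.0550   0.4850   0.0050]
  [ 0.2200   0.1900   0.8950]
(I − A)⁻¹ = adj(I−A) / det(I−A) ≈
  [   1.1429     0.0779     0.1039]
  [   0.1143     1.0078     0.0104]
  [   0.4571     0.3948     1.8597]
The output multiplier for sector j is the column-j sum of the Leontief inverse (I − A)⁻¹ = adj(I−A) / det(I−A).
Column 3 of adj(I−A): (0.0500, 0.0050, 0.8950); det(I−A) = 0.48125.
m_3 = (0.0500 + 0.0050 + 0.8950) / 0.48125 = 0.95 / 0.48125 ≈ 1.974.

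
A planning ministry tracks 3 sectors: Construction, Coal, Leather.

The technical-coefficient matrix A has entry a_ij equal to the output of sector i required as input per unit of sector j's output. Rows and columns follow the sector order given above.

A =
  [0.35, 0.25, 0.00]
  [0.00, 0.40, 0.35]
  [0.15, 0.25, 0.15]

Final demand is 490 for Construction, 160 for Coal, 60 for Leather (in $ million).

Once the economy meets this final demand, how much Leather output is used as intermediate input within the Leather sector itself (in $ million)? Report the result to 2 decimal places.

I − A =
  [   0.65    -0.25     0.00]
  [   0.00     0.60    -0.35]
  [  -0.15    -0.25     0.85]
Cofactors of I−A, C_ij = (−1)^(i+j)·(minor ij) (rows/columns in the sector order above):
  C_11 = (0.60)(0.85) − (-0.35)(-0.25) = 0.4225
  C_12 = −[(0.00)(0.85) − (-0.35)(-0.15)] = 0.0525
  C_13 = (0.00)(-0.25) − (0.60)(-0.15) = 0.0900
  C_21 = −[(-0.25)(0.85) − (0.00)(-0.25)] = 0.2125
  C_22 = (0.65)(0.85) − (0.00)(-0.15) = 0.5525
  C_23 = −[(0.65)(-0.25) − (-0.25)(-0.15)] = 0.2000
  C_31 = (-0.25)(-0.35) − (0.00)(0.60) = 0.0875
  C_32 = −[(0.65)(-0.35) − (0.00)(0.00)] = 0.2275
  C_33 = (0.65)(0.60) − (-0.25)(0.00) = 0.3900
det(I−A) = Σ_j (I−A)_1j·C_1j = (0.65)(0.4225) + (-0.25)(0.0525) + (0.00)(0.0900) = 0.2615
adj(I−A) = Cᵀ =
  [ 0.4225   0.2125   0.0875]
  [ 0.0525   0.5525   0.2275]
  [ 0.0900   0.2000   0.3900]
(I − A)⁻¹ = adj(I−A) / det(I−A) ≈
  [   1.6157     0.8126     0.3346]
  [   0.2008     2.1128     0.8700]
  [   0.3442     0.7648     1.4914]
First solve x = (I − A)⁻¹ d = adj(I−A)·d / det(I−A); in particular x_3 = (0.0900·490 + 0.2000·160 + 0.3900·60) / 0.2615 = 99.50 / 0.2615 ≈ 380.4971.
Intermediate flow from 3 to 3: z_33 = a_33 · x_3 = 0.15 × 99.50 / 0.2615 = 14.925 / 0.2615 ≈ 57.07.

z_33 = 57.07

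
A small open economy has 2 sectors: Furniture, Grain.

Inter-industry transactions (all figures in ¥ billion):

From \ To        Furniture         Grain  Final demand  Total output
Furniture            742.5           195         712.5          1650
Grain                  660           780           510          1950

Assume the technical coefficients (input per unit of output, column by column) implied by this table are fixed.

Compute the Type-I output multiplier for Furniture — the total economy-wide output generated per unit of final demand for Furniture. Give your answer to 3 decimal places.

Technical coefficients a_ij = z_ij / X_j:
  a_FF = 742.5/1650 = 0.45, a_GF = 660/1650 = 0.40
  a_FG = 195/1950 = 0.10, a_GG = 780/1950 = 0.40
I − A =
  [   0.55    -0.10]
  [  -0.40     0.60]
det(I−A) = (0.55)(0.60) − (-0.10)(-0.40) = 0.2900
adj(I−A) = [[0.60, 0.10], [0.40, 0.55]]
(I − A)⁻¹ = adj(I−A) / det(I−A) ≈
  [   2.0690     0.3448]
  [   1.3793     1.8966]
The output multiplier for sector j is the column-j sum of the Leontief inverse (I − A)⁻¹ = adj(I−A) / det(I−A).
Column F of adj(I−A): (0.60, 0.40); det(I−A) = 0.2900.
m_F = (0.60 + 0.40) / 0.2900 = 1.00 / 0.2900 ≈ 3.448.

m_F = 3.448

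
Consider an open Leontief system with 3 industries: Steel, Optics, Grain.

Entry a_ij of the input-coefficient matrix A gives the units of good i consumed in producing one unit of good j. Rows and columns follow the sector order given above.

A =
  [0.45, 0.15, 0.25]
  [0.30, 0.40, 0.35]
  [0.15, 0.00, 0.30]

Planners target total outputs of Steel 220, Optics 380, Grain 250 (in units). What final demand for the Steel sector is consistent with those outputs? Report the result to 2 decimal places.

d_1 = 1.50

I − A =
  [   0.55    -0.15    -0.25]
  [  -0.30     0.60    -0.35]
  [  -0.15     0.00     0.70]
d = (I − A) x:
  d_1 = (+0.55)·220 + (-0.15)·380 + (-0.25)·250 = 1.50
  d_2 = (-0.30)·220 + (+0.60)·380 + (-0.35)·250 = 74.50
  d_3 = (-0.15)·220 + (+0.00)·380 + (+0.70)·250 = 142.00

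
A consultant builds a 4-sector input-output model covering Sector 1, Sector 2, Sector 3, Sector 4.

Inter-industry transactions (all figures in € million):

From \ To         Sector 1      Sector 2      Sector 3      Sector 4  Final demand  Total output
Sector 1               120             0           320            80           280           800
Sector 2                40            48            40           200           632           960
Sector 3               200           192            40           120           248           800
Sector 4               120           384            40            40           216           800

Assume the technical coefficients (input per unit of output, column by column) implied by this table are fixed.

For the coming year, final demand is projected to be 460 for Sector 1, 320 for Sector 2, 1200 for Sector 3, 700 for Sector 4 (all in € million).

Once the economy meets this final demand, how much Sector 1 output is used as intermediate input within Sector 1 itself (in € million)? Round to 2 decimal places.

Technical coefficients a_ij = z_ij / X_j:
  a_11 = 120/800 = 0.15, a_21 = 40/800 = 0.05, a_31 = 200/800 = 0.25, a_41 = 120/800 = 0.15
  a_12 = 0/960 = 0.00, a_22 = 48/960 = 0.05, a_32 = 192/960 = 0.20, a_42 = 384/960 = 0.40
  a_13 = 320/800 = 0.40, a_23 = 40/800 = 0.05, a_33 = 40/800 = 0.05, a_43 = 40/800 = 0.05
  a_14 = 80/800 = 0.10, a_24 = 200/800 = 0.25, a_34 = 120/800 = 0.15, a_44 = 40/800 = 0.05
I − A =
  [   0.85     0.00    -0.40    -0.10]
  [  -0.05     0.95    -0.05    -0.25]
  [  -0.25    -0.20     0.95    -0.15]
  [  -0.15    -0.40    -0.05     0.95]
Compute the cofactors C_ij = (−1)^(i+j)·(3×3 minor ij) of I−A; the adjugate is their transpose:
adj(I−A) = Cᵀ =
  [ 0.740250   0.139000   0.327750   0.166250]
  [ 0.096500   0.641250   0.084500   0.192250]
  [ 0.242000   0.219500   0.665875   0.188375]
  [ 0.170250   0.303500   0.122375   0.659625]
det(I−A) = Σ_j (I−A)_1j·C_1j = (0.85)(0.740250) + (0.00)(0.096500) + (-0.40)(0.242000) + (-0.10)(0.170250) = 0.5153875
(I − A)⁻¹ = adj(I−A) / det(I−A) ≈
  [   1.4363     0.2697     0.6359     0.3226]
  [   0.1872     1.2442     0.1640     0.3730]
  [   0.4695     0.4259     1.2920     0.3655]
  [   0.3303     0.5889     0.2374     1.2799]
First solve x = (I − A)⁻¹ d = adj(I−A)·d / det(I−A); in particular x_1 = (0.740250·460 + 0.139000·320 + 0.327750·1200 + 0.166250·700) / 0.5153875 = 894.67 / 0.5153875 ≈ 1735.9171.
Intermediate flow from 1 to 1: z_11 = a_11 · x_1 = 0.15 × 894.67 / 0.5153875 = 134.2005 / 0.5153875 ≈ 260.39.

z_11 = 260.39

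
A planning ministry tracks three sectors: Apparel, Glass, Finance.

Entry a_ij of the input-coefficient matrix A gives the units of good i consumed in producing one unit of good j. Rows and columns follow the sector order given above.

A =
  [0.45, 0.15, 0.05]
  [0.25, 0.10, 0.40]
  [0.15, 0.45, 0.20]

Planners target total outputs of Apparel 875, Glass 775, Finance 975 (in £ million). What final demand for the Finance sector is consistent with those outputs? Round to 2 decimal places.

d_F = 300.00

I − A =
  [   0.55    -0.15    -0.05]
  [  -0.25     0.90    -0.40]
  [  -0.15    -0.45     0.80]
d = (I − A) x:
  d_A = (+0.55)·875 + (-0.15)·775 + (-0.05)·975 = 316.25
  d_G = (-0.25)·875 + (+0.90)·775 + (-0.40)·975 = 88.75
  d_F = (-0.15)·875 + (-0.45)·775 + (+0.80)·975 = 300.00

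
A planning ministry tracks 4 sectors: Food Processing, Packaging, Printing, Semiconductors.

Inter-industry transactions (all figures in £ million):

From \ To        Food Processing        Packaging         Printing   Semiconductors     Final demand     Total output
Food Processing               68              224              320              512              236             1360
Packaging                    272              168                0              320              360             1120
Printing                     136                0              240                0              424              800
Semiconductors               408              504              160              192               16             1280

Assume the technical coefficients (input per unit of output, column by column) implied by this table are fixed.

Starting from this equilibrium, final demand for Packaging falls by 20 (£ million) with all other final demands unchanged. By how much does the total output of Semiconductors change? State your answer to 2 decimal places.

Technical coefficients a_ij = z_ij / X_j:
  a_11 = 68/1360 = 0.05, a_21 = 272/1360 = 0.20, a_31 = 136/1360 = 0.10, a_41 = 408/1360 = 0.30
  a_12 = 224/1120 = 0.20, a_22 = 168/1120 = 0.15, a_32 = 0/1120 = 0.00, a_42 = 504/1120 = 0.45
  a_13 = 320/800 = 0.40, a_23 = 0/800 = 0.00, a_33 = 240/800 = 0.30, a_43 = 160/800 = 0.20
  a_14 = 512/1280 = 0.40, a_24 = 320/1280 = 0.25, a_34 = 0/1280 = 0.00, a_44 = 192/1280 = 0.15
I − A =
  [   0.95    -0.20    -0.40    -0.40]
  [  -0.20     0.85     0.00    -0.25]
  [  -0.10     0.00     0.70     0.00]
  [  -0.30    -0.45    -0.20     0.85]
Compute the cofactors C_ij = (−1)^(i+j)·(3×3 minor ij) of I−A; the adjugate is their transpose:
adj(I−A) = Cᵀ =
  [ 0.42700   0.24500   0.32200   0.27300]
  [ 0.17650   0.43925   0.16150   0.21225]
  [ 0.06100   0.03500   0.39250   0.03900]
  [ 0.25850   0.32725   0.29150   0.50325]
det(I−A) = Σ_j (I−A)_1j·C_1j = (0.95)(0.42700) + (-0.20)(0.17650) + (-0.40)(0.06100) + (-0.40)(0.25850) = 0.24255
(I − A)⁻¹ = adj(I−A) / det(I−A) ≈
  [   1.7605     1.0101     1.3276     1.1255]
  [   0.7277     1.8110     0.6658     0.8751]
  [   0.2515     0.1443     1.6182     0.1608]
  [   1.0658     1.3492     1.2018     2.0748]
Δx = (I − A)⁻¹ Δd with Δd having -20 in the Packaging component and 0 elsewhere.
So Δx_4 = L_42 · (-20), where L_42 = adj(I−A)_42 / det(I−A) = 0.32725 / 0.24255.
Δx_4 = 0.32725 × (-20) / 0.24255 = -6.545 / 0.24255 ≈ -26.98.

Δx_4 = -26.98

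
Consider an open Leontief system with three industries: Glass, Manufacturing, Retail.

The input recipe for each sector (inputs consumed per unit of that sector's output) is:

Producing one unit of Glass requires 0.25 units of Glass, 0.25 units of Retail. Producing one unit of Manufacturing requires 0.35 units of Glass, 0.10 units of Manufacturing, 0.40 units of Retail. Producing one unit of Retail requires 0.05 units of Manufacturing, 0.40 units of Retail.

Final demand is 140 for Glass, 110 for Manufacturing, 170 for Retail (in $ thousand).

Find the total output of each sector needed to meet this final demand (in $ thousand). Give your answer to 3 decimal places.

I − A =
  [   0.75    -0.35     0.00]
  [   0.00     0.90    -0.05]
  [  -0.25    -0.40     0.60]
Cofactors of I−A, C_ij = (−1)^(i+j)·(minor ij) (rows/columns in the sector order above):
  C_11 = (0.90)(0.60) − (-0.05)(-0.40) = 0.5200
  C_12 = −[(0.00)(0.60) − (-0.05)(-0.25)] = 0.0125
  C_13 = (0.00)(-0.40) − (0.90)(-0.25) = 0.2250
  C_21 = −[(-0.35)(0.60) − (0.00)(-0.40)] = 0.2100
  C_22 = (0.75)(0.60) − (0.00)(-0.25) = 0.4500
  C_23 = −[(0.75)(-0.40) − (-0.35)(-0.25)] = 0.3875
  C_31 = (-0.35)(-0.05) − (0.00)(0.90) = 0.0175
  C_32 = −[(0.75)(-0.05) − (0.00)(0.00)] = 0.0375
  C_33 = (0.75)(0.90) − (-0.35)(0.00) = 0.6750
det(I−A) = Σ_j (I−A)_1j·C_1j = (0.75)(0.5200) + (-0.35)(0.0125) + (0.00)(0.2250) = 0.385625
adj(I−A) = Cᵀ =
  [ 0.5200   0.2100   0.0175]
  [ 0.0125   0.4500   0.0375]
  [ 0.2250   0.3875   0.6750]
(I − A)⁻¹ = adj(I−A) / det(I−A) ≈
  [   1.3485     0.5446     0.0454]
  [   0.0324     1.1669     0.0972]
  [   0.5835     1.0049     1.7504]
x = (I − A)⁻¹ d = adj(I−A)·d / det(I−A), with det(I−A) = 0.385625:
  x_G = (0.5200·140 + 0.2100·110 + 0.0175·170) / 0.385625 = 98.875 / 0.385625 ≈ 256.402
  x_M = (0.0125·140 + 0.4500·110 + 0.0375·170) / 0.385625 = 57.625 / 0.385625 ≈ 149.433
  x_R = (0.2250·140 + 0.3875·110 + 0.6750·170) / 0.385625 = 188.875 / 0.385625 ≈ 489.789

x_G = 256.402, x_M = 149.433, x_R = 489.789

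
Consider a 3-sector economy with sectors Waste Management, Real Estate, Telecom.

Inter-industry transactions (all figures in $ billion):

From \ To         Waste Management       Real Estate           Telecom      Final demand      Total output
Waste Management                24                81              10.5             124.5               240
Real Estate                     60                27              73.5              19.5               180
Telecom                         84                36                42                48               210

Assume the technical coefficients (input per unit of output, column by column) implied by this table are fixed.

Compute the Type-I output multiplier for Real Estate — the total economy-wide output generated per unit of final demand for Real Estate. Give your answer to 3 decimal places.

Technical coefficients a_ij = z_ij / X_j:
  a_WW = 24/240 = 0.10, a_RW = 60/240 = 0.25, a_TW = 84/240 = 0.35
  a_WR = 81/180 = 0.45, a_RR = 27/180 = 0.15, a_TR = 36/180 = 0.20
  a_WT = 10.5/210 = 0.05, a_RT = 73.5/210 = 0.35, a_TT = 42/210 = 0.20
I − A =
  [   0.90    -0.45    -0.05]
  [  -0.25     0.85    -0.35]
  [  -0.35    -0.20     0.80]
Cofactors of I−A, C_ij = (−1)^(i+j)·(minor ij) (rows/columns in the sector order above):
  C_11 = (0.85)(0.80) − (-0.35)(-0.20) = 0.6100
  C_12 = −[(-0.25)(0.80) − (-0.35)(-0.35)] = 0.3225
  C_13 = (-0.25)(-0.20) − (0.85)(-0.35) = 0.3475
  C_21 = −[(-0.45)(0.80) − (-0.05)(-0.20)] = 0.3700
  C_22 = (0.90)(0.80) − (-0.05)(-0.35) = 0.7025
  C_23 = −[(0.90)(-0.20) − (-0.45)(-0.35)] = 0.3375
  C_31 = (-0.45)(-0.35) − (-0.05)(0.85) = 0.2000
  C_32 = −[(0.90)(-0.35) − (-0.05)(-0.25)] = 0.3275
  C_33 = (0.90)(0.85) − (-0.45)(-0.25) = 0.6525
det(I−A) = Σ_j (I−A)_1j·C_1j = (0.90)(0.6100) + (-0.45)(0.3225) + (-0.05)(0.3475) = 0.3865
adj(I−A) = Cᵀ =
  [ 0.6100   0.3700   0.2000]
  [ 0.3225   0.7025   0.3275]
  [ 0.3475   0.3375   0.6525]
(I − A)⁻¹ = adj(I−A) / det(I−A) ≈
  [   1.5783     0.9573     0.5175]
  [   0.8344     1.8176     0.8473]
  [   0.8991     0.8732     1.6882]
The output multiplier for sector j is the column-j sum of the Leontief inverse (I − A)⁻¹ = adj(I−A) / det(I−A).
Column R of adj(I−A): (0.3700, 0.7025, 0.3375); det(I−A) = 0.3865.
m_R = (0.3700 + 0.7025 + 0.3375) / 0.3865 = 1.41 / 0.3865 ≈ 3.648.

m_R = 3.648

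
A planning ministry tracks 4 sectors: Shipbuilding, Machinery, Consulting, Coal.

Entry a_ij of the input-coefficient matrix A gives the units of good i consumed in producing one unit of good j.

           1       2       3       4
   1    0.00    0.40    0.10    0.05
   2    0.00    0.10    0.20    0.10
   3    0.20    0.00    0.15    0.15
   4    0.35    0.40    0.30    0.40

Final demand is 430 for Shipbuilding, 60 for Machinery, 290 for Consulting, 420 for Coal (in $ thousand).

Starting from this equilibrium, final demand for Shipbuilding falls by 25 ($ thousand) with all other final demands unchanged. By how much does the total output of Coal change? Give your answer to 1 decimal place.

Δx_4 = -27.0

I − A =
  [   1.00    -0.40    -0.10    -0.05]
  [   0.00     0.90    -0.20    -0.10]
  [  -0.20     0.00     0.85    -0.15]
  [  -0.35    -0.40    -0.30     0.60]
Compute the cofactors C_ij = (−1)^(i+j)·(3×3 minor ij) of I−A; the adjugate is their transpose:
adj(I−A) = Cᵀ =
  [ 0.372500   0.209000   0.127500   0.097750]
  [ 0.070250   0.429875   0.150000   0.115000]
  [ 0.147250   0.133000   0.470250   0.152000]
  [ 0.337750   0.475000   0.409500   0.731000]
det(I−A) = Σ_j (I−A)_1j·C_1j = (1.00)(0.372500) + (-0.40)(0.070250) + (-0.10)(0.147250) + (-0.05)(0.337750) = 0.3127875
(I − A)⁻¹ = adj(I−A) / det(I−A) ≈
  [   1.1909     0.6682     0.4076     0.3125]
  [   0.2246     1.3743     0.4796     0.3677]
  [   0.4708     0.4252     1.5034     0.4860]
  [   1.0798     1.5186     1.3092     2.3370]
Δx = (I − A)⁻¹ Δd with Δd having -25 in the Shipbuilding component and 0 elsewhere.
So Δx_4 = L_41 · (-25), where L_41 = adj(I−A)_41 / det(I−A) = 0.337750 / 0.3127875.
Δx_4 = 0.337750 × (-25) / 0.3127875 = -8.44375 / 0.3127875 ≈ -27.0.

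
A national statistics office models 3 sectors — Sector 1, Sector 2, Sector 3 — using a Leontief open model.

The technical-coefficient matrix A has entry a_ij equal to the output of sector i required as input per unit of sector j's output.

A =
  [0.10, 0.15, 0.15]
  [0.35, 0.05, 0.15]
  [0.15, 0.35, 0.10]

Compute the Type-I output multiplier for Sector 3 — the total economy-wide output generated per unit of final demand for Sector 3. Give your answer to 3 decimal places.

m_3 = 1.828

I − A =
  [   0.90    -0.15    -0.15]
  [  -0.35     0.95    -0.15]
  [  -0.15    -0.35     0.90]
Cofactors of I−A, C_ij = (−1)^(i+j)·(minor ij) (rows/columns in the sector order above):
  C_11 = (0.95)(0.90) − (-0.15)(-0.35) = 0.8025
  C_12 = −[(-0.35)(0.90) − (-0.15)(-0.15)] = 0.3375
  C_13 = (-0.35)(-0.35) − (0.95)(-0.15) = 0.2650
  C_21 = −[(-0.15)(0.90) − (-0.15)(-0.35)] = 0.1875
  C_22 = (0.90)(0.90) − (-0.15)(-0.15) = 0.7875
  C_23 = −[(0.90)(-0.35) − (-0.15)(-0.15)] = 0.3375
  C_31 = (-0.15)(-0.15) − (-0.15)(0.95) = 0.1650
  C_32 = −[(0.90)(-0.15) − (-0.15)(-0.35)] = 0.1875
  C_33 = (0.90)(0.95) − (-0.15)(-0.35) = 0.8025
det(I−A) = Σ_j (I−A)_1j·C_1j = (0.90)(0.8025) + (-0.15)(0.3375) + (-0.15)(0.2650) = 0.631875
adj(I−A) = Cᵀ =
  [ 0.8025   0.1875   0.1650]
  [ 0.3375   0.7875   0.1875]
  [ 0.2650   0.3375   0.8025]
(I − A)⁻¹ = adj(I−A) / det(I−A) ≈
  [   1.2700     0.2967     0.2611]
  [   0.5341     1.2463     0.2967]
  [   0.4194     0.5341     1.2700]
The output multiplier for sector j is the column-j sum of the Leontief inverse (I − A)⁻¹ = adj(I−A) / det(I−A).
Column 3 of adj(I−A): (0.1650, 0.1875, 0.8025); det(I−A) = 0.631875.
m_3 = (0.1650 + 0.1875 + 0.8025) / 0.631875 = 1.155 / 0.631875 ≈ 1.828.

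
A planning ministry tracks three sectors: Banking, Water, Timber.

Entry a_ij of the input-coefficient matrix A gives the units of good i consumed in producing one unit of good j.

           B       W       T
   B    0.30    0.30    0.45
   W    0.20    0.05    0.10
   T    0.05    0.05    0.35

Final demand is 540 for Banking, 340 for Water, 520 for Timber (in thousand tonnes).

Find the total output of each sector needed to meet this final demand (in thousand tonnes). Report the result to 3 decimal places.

x_B = 1773.301, x_W = 836.564, x_T = 1000.759

I − A =
  [   0.70    -0.30    -0.45]
  [  -0.20     0.95    -0.10]
  [  -0.05    -0.05     0.65]
Cofactors of I−A, C_ij = (−1)^(i+j)·(minor ij) (rows/columns in the sector order above):
  C_11 = (0.95)(0.65) − (-0.10)(-0.05) = 0.6125
  C_12 = −[(-0.20)(0.65) − (-0.10)(-0.05)] = 0.1350
  C_13 = (-0.20)(-0.05) − (0.95)(-0.05) = 0.0575
  C_21 = −[(-0.30)(0.65) − (-0.45)(-0.05)] = 0.2175
  C_22 = (0.70)(0.65) − (-0.45)(-0.05) = 0.4325
  C_23 = −[(0.70)(-0.05) − (-0.30)(-0.05)] = 0.0500
  C_31 = (-0.30)(-0.10) − (-0.45)(0.95) = 0.4575
  C_32 = −[(0.70)(-0.10) − (-0.45)(-0.20)] = 0.1600
  C_33 = (0.70)(0.95) − (-0.30)(-0.20) = 0.6050
det(I−A) = Σ_j (I−A)_1j·C_1j = (0.70)(0.6125) + (-0.30)(0.1350) + (-0.45)(0.0575) = 0.362375
adj(I−A) = Cᵀ =
  [ 0.6125   0.2175   0.4575]
  [ 0.1350   0.4325   0.1600]
  [ 0.0575   0.0500   0.6050]
(I − A)⁻¹ = adj(I−A) / det(I−A) ≈
  [   1.6902     0.6002     1.2625]
  [   0.3725     1.1935     0.4415]
  [   0.1587     0.1380     1.6695]
x = (I − A)⁻¹ d = adj(I−A)·d / det(I−A), with det(I−A) = 0.362375:
  x_B = (0.6125·540 + 0.2175·340 + 0.4575·520) / 0.362375 = 642.60 / 0.362375 ≈ 1773.301
  x_W = (0.1350·540 + 0.4325·340 + 0.1600·520) / 0.362375 = 303.15 / 0.362375 ≈ 836.564
  x_T = (0.0575·540 + 0.0500·340 + 0.6050·520) / 0.362375 = 362.65 / 0.362375 ≈ 1000.759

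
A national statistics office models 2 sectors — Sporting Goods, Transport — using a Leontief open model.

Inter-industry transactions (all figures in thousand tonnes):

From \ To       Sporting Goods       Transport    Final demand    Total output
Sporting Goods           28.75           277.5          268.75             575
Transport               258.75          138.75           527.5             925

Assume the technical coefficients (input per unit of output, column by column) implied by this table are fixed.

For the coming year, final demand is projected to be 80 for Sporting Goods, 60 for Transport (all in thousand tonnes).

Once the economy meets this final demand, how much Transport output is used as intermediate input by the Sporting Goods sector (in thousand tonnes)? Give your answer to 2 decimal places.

Technical coefficients a_ij = z_ij / X_j:
  a_SS = 28.75/575 = 0.05, a_TS = 258.75/575 = 0.45
  a_ST = 277.5/925 = 0.30, a_TT = 138.75/925 = 0.15
I − A =
  [   0.95    -0.30]
  [  -0.45     0.85]
det(I−A) = (0.95)(0.85) − (-0.30)(-0.45) = 0.6725
adj(I−A) = [[0.85, 0.30], [0.45, 0.95]]
(I − A)⁻¹ = adj(I−A) / det(I−A) ≈
  [   1.2639     0.4461]
  [   0.6691     1.4126]
First solve x = (I − A)⁻¹ d = adj(I−A)·d / det(I−A); in particular x_S = (0.85·80 + 0.30·60) / 0.6725 = 86.00 / 0.6725 ≈ 127.8810.
Intermediate flow from T to S: z_TS = a_TS · x_S = 0.45 × 86.00 / 0.6725 = 38.70 / 0.6725 ≈ 57.55.

z_TS = 57.55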